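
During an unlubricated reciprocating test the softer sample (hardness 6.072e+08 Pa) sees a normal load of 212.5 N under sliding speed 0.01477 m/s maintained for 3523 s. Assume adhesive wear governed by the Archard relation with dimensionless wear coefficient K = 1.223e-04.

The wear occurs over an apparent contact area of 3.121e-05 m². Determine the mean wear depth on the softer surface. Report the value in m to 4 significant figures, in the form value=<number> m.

value=7.136e-05 m

All arithmetic keeps exact precision. Intermediates are printed rounded — one last rounding: 4 significant digits.
Convert: The distance L = v·t = 0.01477 m/s × 3523 s = 52.03 m.
Working in SI base units: W = 212.5 N, H = 6.072e+08 Pa, K = 1.223e-04.
The Archard volume V = K·W·L/H = 1.223e-04 · 212.5 · 52.03 / 6.072e+08 = 2.227e-09 m³.
Depth of wear h = V/A = 2.227e-09 / 3.121e-05 = 7.136e-05 m.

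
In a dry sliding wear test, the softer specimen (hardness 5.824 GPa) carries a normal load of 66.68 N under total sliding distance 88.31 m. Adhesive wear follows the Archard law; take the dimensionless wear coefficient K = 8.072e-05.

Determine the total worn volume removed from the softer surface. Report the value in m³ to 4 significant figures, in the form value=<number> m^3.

value=8.161e-11 m^3

Printed values are rounded, and each operation runs at full precision. Rounded once at the end, at four significant figures.
Hardness H = 5.824 GPa = 5.824e+09 Pa.
In SI base units, W = 66.68 N, H = 5.824e+09 Pa, K = 8.072e-05.
Archard volume V = K·W·L/H = 8.072e-05 · 66.68 · 88.31 / 5.824e+09 = 8.161e-11 m³.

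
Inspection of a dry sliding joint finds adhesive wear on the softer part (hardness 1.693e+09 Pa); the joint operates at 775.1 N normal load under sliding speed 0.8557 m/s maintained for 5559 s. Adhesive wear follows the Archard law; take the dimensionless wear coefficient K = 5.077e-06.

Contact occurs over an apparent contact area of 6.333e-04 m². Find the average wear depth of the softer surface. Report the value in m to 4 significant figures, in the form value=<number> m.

The intermediates are displayed rounded, and the algebra runs at full float precision; a single final rounding to 4 significant figures.
Convert: Sliding distance L = v·t = 0.8557 m/s × 5559 s = 4757 m.
In SI base units: W = 775.1 N, H = 1.693e+09 Pa, K = 5.077e-06.
Archard relation: V = K·W·L/H = 5.077e-06 · 775.1 · 4757 / 1.693e+09 = 1.106e-08 m³.
Mean depth h = V/A = 1.106e-08 / 6.333e-04 = 1.746e-05 m.

value=1.746e-05 m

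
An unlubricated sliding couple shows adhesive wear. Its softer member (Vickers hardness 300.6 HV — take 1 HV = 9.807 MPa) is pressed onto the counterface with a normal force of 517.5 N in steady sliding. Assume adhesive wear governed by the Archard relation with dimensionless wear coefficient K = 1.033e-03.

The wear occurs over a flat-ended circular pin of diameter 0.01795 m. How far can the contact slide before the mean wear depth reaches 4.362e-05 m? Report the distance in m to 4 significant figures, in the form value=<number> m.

value=60.87 m

Each operation carries full float precision, and intermediates are printed rounded. Rounded just once, at four significant digits.
Convert: Hardness H = 300.6 HV × 9.807 MPa/HV = 2948 MPa = 2.948e+09 Pa.
Convert: Contact area A = π·d²/4 = π·(0.01795 m)²/4 = 2.531e-04 m².
Expressed in SI base units: W = 517.5 N, H = 2.948e+09 Pa, K = 1.033e-03.
Allowed volume V_lim = h_lim·A = 4.362e-05 · 2.531e-04 = 1.104e-08 m³.
Sliding life L = V_lim·H/(K·W) = 1.104e-08 · 2.948e+09 / (1.033e-03 · 517.5) = 60.87 m.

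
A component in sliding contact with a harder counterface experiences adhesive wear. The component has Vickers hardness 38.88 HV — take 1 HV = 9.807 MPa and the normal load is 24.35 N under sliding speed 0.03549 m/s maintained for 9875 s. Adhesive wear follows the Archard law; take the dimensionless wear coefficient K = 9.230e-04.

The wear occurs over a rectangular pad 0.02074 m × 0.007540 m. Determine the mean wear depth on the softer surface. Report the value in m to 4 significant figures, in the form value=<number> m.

value=1.321e-04 m

Every step carries full float precision — the intermediates are printed rounded — rounded just once to 4 significant figures.
Distance covered L = v·t = 0.03549 m/s × 9875 s = 350.5 m.
Hardness H = 38.88 HV × 9.807 MPa/HV = 381.3 MPa = 3.813e+08 Pa.
Contact area A = 0.02074 m × 0.007540 m = 1.564e-04 m².
Collected in SI base units: W = 24.35 N, H = 3.813e+08 Pa, K = 9.230e-04.
Worn volume V = K·W·L/H = 9.230e-04 · 24.35 · 350.5 / 3.813e+08 = 2.066e-08 m³.
Depth of wear h = V/A = 2.066e-08 / 1.564e-04 = 1.321e-04 m.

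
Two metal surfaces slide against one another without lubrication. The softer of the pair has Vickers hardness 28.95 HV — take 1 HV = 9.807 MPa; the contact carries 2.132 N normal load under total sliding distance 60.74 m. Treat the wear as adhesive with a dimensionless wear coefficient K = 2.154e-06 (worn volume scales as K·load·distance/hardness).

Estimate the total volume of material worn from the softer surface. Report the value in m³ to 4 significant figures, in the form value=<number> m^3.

All arithmetic carries full float precision, and intermediate values are displayed rounded — rounded once at the end, at 4 significant digits.
Hardness H = 28.95 HV × 9.807 MPa/HV = 283.9 MPa = 2.839e+08 Pa.
Restated in SI base units: W = 2.132 N, H = 2.839e+08 Pa, K = 2.154e-06.
By Archard's law, V = K·W·L/H = 2.154e-06 · 2.132 · 60.74 / 2.839e+08 = 9.825e-13 m³.

value=9.825e-13 m^3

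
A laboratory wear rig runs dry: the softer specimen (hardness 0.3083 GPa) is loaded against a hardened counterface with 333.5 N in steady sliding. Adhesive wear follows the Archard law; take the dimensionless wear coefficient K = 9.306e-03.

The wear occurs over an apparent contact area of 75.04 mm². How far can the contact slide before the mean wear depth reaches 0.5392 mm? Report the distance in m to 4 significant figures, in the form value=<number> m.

value=4.019 m

Printed values are rounded, and all working math runs at full float precision, and rounded once at the end: four significant digits.
Hardness H = 0.3083 GPa = 3.083e+08 Pa.
Contact area A = 75.04 mm² = 7.504e-05 m².
Depth limit h_lim = 0.5392 mm = 5.392e-04 m.
In SI base units, W = 333.5 N, H = 3.083e+08 Pa, K = 9.306e-03.
Wearable volume V_lim = h_lim·A = 5.392e-04 · 7.504e-05 = 4.046e-08 m³.
Sliding life L = V_lim·H/(K·W) = 4.046e-08 · 3.083e+08 / (9.306e-03 · 333.5) = 4.019 m.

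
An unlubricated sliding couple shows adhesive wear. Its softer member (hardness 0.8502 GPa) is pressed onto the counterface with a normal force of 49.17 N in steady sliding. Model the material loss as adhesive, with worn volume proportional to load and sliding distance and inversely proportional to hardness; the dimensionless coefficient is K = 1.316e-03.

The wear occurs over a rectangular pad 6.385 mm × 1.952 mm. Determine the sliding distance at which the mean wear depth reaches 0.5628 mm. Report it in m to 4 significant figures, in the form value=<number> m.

The intermediates appear rounded — the computation carries exact precision; rounded just once to 4 significant digits.
Hardness H = 0.8502 GPa = 8.502e+08 Pa.
Pad sides 6.385 mm × 1.952 mm = 0.006385 m × 0.001952 m. Contact area A = 0.006385 m × 0.001952 m = 1.246e-05 m².
Depth limit h_lim = 0.5628 mm = 5.628e-04 m.
In SI base units, W = 49.17 N, H = 8.502e+08 Pa, K = 1.316e-03.
Limit volume V_lim = h_lim·A = 5.628e-04 · 1.246e-05 = 7.014e-09 m³.
Inverting, life L = V_lim·H/(K·W) = 7.014e-09 · 8.502e+08 / (1.316e-03 · 49.17) = 92.16 m.

value=92.16 m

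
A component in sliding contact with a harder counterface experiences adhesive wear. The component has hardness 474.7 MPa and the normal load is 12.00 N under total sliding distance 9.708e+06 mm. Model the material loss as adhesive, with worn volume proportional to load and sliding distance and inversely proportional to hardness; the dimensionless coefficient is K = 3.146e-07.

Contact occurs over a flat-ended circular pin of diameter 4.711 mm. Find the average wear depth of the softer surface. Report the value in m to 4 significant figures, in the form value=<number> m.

All working math maintains full float precision, and the intermediates are displayed rounded. Rounded once at the end, at four significant figures.
Path length L = 9.708e+06 mm = 9708 m.
Hardness H = 474.7 MPa = 4.747e+08 Pa.
Pin diameter d = 4.711 mm = 0.004711 m. Contact area A = π·d²/4 = π·(0.004711 m)²/4 = 1.743e-05 m².
In SI base units, W = 12.00 N, H = 4.747e+08 Pa, K = 3.146e-07.
Worn volume V = K·W·L/H = 3.146e-07 · 12.00 · 9708 / 4.747e+08 = 7.721e-11 m³.
Average depth h = V/A = 7.721e-11 / 1.743e-05 = 4.429e-06 m.

value=4.429e-06 m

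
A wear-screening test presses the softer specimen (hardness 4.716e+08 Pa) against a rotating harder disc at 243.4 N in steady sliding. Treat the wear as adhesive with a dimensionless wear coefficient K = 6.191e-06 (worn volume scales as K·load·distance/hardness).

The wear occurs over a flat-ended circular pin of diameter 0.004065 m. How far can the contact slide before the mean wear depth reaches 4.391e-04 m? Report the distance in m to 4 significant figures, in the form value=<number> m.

Intermediate values are shown rounded — all working math keeps exact precision — rounded just once to 4 significant figures.
Convert: Contact area A = π·d²/4 = π·(0.004065 m)²/4 = 1.298e-05 m².
Working in SI base units: W = 243.4 N, H = 4.716e+08 Pa, K = 6.191e-06.
At the depth limit, V_lim = h_lim·A = 4.391e-04 · 1.298e-05 = 5.699e-09 m³.
Sliding life L = V_lim·H/(K·W) = 5.699e-09 · 4.716e+08 / (6.191e-06 · 243.4) = 1783 m.

value=1783 m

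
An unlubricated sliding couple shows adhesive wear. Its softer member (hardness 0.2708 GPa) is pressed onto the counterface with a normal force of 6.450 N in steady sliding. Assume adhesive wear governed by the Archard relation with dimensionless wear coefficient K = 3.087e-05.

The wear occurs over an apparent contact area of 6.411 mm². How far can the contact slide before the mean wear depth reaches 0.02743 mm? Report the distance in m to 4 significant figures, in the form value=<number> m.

All working math runs at full precision. Intermediates are printed rounded, and rounded once at the end to four significant figures.
Hardness H = 0.2708 GPa = 2.708e+08 Pa.
Contact area A = 6.411 mm² = 6.411e-06 m².
Depth limit h_lim = 0.02743 mm = 2.743e-05 m.
SI base units throughout: W = 6.450 N, H = 2.708e+08 Pa, K = 3.087e-05.
Allowed volume V_lim = h_lim·A = 2.743e-05 · 6.411e-06 = 1.759e-10 m³.
So the life L = V_lim·H/(K·W) = 1.759e-10 · 2.708e+08 / (3.087e-05 · 6.450) = 239.2 m.

value=239.2 m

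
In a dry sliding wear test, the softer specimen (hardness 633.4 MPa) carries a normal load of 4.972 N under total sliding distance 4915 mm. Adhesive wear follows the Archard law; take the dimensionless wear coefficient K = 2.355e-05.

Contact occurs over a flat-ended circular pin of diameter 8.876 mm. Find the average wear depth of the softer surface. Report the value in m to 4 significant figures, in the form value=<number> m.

value=1.468e-08 m

Displayed values are rounded. All working math runs at exact precision, and rounded just once, at 4 significant digits.
The distance L = 4915 mm = 4.915 m.
Hardness H = 633.4 MPa = 6.334e+08 Pa.
Pin diameter d = 8.876 mm = 0.008876 m. Contact area A = π·d²/4 = π·(0.008876 m)²/4 = 6.188e-05 m².
In SI base units: W = 4.972 N, H = 6.334e+08 Pa, K = 2.355e-05.
Worn volume V = K·W·L/H = 2.355e-05 · 4.972 · 4.915 / 6.334e+08 = 9.086e-13 m³.
Mean depth h = V/A = 9.086e-13 / 6.188e-05 = 1.468e-08 m.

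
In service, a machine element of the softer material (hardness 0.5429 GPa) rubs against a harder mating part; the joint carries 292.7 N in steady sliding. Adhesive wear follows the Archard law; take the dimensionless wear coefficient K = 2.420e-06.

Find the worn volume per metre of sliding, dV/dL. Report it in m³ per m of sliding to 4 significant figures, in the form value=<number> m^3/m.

Intermediates are shown rounded; the algebra holds full precision, and a single final rounding: four significant digits.
Convert: Hardness H = 0.5429 GPa = 5.429e+08 Pa.
Collected in SI base units: W = 292.7 N, H = 5.429e+08 Pa, K = 2.420e-06.
Rate of wear dV/dL = K·W/H, per unit distance: 2.420e-06 · 292.7 / 5.429e+08 = 1.305e-12 m³/m.

value=1.305e-12 m^3/m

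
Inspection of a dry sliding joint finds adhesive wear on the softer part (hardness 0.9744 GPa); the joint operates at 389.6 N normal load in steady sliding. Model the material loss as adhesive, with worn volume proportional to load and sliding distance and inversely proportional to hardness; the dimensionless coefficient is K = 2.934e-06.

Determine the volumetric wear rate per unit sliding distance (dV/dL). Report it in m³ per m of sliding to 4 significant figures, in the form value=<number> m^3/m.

All arithmetic holds exact precision — the intermediates appear rounded, and one last rounding, at 4 significant digits.
Convert: Hardness H = 0.9744 GPa = 9.744e+08 Pa.
Collected in SI base units: W = 389.6 N, H = 9.744e+08 Pa, K = 2.934e-06.
Volumetric rate dV/dL = K·W/H (independent of L): 2.934e-06 · 389.6 / 9.744e+08 = 1.173e-12 m³/m.

value=1.173e-12 m^3/m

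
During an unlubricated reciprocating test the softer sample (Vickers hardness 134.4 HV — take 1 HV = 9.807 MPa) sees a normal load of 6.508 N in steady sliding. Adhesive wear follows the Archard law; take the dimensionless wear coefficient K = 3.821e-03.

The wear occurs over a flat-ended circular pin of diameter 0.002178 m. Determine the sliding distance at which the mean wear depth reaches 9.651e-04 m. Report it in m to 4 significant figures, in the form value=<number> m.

The intermediates are displayed rounded; all working math maintains exact precision — rounded just once to four significant figures.
Convert: Hardness H = 134.4 HV × 9.807 MPa/HV = 1318 MPa = 1.318e+09 Pa.
Convert: Contact area A = π·d²/4 = π·(0.002178 m)²/4 = 3.726e-06 m².
SI base units throughout: W = 6.508 N, H = 1.318e+09 Pa, K = 3.821e-03.
Wearable volume V_lim = h_lim·A = 9.651e-04 · 3.726e-06 = 3.596e-09 m³.
So the life L = V_lim·H/(K·W) = 3.596e-09 · 1.318e+09 / (3.821e-03 · 6.508) = 190.6 m.

value=190.6 m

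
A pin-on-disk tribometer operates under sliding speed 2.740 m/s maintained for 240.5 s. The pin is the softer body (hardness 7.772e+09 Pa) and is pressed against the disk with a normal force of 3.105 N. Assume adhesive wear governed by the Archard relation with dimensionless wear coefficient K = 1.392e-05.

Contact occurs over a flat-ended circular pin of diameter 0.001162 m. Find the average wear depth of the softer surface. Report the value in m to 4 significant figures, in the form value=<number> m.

value=3.456e-06 m

The computation carries exact precision. Intermediate values are shown rounded; a lone final rounding to 4 significant figures.
Convert: Path length L = v·t = 2.740 m/s × 240.5 s = 659.0 m.
Convert: Contact area A = π·d²/4 = π·(0.001162 m)²/4 = 1.060e-06 m².
Collected in SI base units: W = 3.105 N, H = 7.772e+09 Pa, K = 1.392e-05.
Archard relation: V = K·W·L/H = 1.392e-05 · 3.105 · 659.0 / 7.772e+09 = 3.665e-12 m³.
Mean wear depth h = V/A = 3.665e-12 / 1.060e-06 = 3.456e-06 m.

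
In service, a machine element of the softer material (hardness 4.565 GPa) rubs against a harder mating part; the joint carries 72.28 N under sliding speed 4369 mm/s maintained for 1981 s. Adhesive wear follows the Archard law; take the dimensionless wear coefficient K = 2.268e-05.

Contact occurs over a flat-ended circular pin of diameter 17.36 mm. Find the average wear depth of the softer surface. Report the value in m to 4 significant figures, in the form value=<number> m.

All working math carries full precision; intermediates appear rounded; one final rounding: four significant figures.
Convert: Sliding speed v = 4369 mm/s = 4.369 m/s. Total distance L = v·t = 4.369 m/s × 1981 s = 8655 m.
Convert: Hardness H = 4.565 GPa = 4.565e+09 Pa.
Convert: Pin diameter d = 17.36 mm = 0.01736 m. Contact area A = π·d²/4 = π·(0.01736 m)²/4 = 2.367e-04 m².
Expressed in SI base units: W = 72.28 N, H = 4.565e+09 Pa, K = 2.268e-05.
Archard relation: V = K·W·L/H = 2.268e-05 · 72.28 · 8655 / 4.565e+09 = 3.108e-09 m³.
Depth h = V/A = 3.108e-09 / 2.367e-04 = 1.313e-05 m.

value=1.313e-05 m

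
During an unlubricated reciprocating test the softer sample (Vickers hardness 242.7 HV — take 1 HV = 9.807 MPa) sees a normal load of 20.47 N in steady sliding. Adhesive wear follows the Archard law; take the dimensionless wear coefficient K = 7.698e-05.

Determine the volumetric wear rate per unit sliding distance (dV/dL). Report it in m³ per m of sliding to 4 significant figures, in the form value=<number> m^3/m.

The algebra runs at full precision; intermediate values are shown rounded — a lone final rounding, at 4 significant digits.
Hardness H = 242.7 HV × 9.807 MPa/HV = 2380 MPa = 2.380e+09 Pa.
Collected in SI base units: W = 20.47 N, H = 2.380e+09 Pa, K = 7.698e-05.
The wear rate dV/dL = K·W/H, so: 7.698e-05 · 20.47 / 2.380e+09 = 6.620e-13 m³/m.

value=6.620e-13 m^3/m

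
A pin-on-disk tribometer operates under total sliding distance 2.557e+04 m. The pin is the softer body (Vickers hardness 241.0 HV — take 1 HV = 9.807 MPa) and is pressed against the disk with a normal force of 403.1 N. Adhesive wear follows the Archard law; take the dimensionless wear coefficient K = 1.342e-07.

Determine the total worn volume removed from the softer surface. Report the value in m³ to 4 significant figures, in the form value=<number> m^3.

value=5.853e-10 m^3

Intermediates are printed rounded. Each operation carries full float precision. Rounded once at the end: four significant digits.
Convert: Hardness H = 241.0 HV × 9.807 MPa/HV = 2363 MPa = 2.363e+09 Pa.
SI base units throughout: W = 403.1 N, H = 2.363e+09 Pa, K = 1.342e-07.
Archard relation: V = K·W·L/H = 1.342e-07 · 403.1 · 2.557e+04 / 2.363e+09 = 5.853e-10 m³.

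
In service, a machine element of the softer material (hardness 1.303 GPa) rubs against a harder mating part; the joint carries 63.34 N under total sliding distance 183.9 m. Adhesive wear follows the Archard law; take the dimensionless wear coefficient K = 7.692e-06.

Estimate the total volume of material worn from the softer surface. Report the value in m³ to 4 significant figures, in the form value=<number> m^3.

value=6.876e-11 m^3

Intermediates are printed rounded — the computation carries exact precision, and a single final rounding, at four significant figures.
Convert: Hardness H = 1.303 GPa = 1.303e+09 Pa.
Working in SI base units: W = 63.34 N, H = 1.303e+09 Pa, K = 7.692e-06.
Archard volume V = K·W·L/H = 7.692e-06 · 63.34 · 183.9 / 1.303e+09 = 6.876e-11 m³.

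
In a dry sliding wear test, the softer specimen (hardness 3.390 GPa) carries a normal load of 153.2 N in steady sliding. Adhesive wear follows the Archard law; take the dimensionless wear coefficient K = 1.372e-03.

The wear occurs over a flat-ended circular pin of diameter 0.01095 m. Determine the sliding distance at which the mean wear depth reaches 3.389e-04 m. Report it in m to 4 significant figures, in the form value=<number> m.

Intermediates are shown rounded — all arithmetic holds full float precision — a single final rounding to 4 significant digits.
Convert: Hardness H = 3.390 GPa = 3.390e+09 Pa.
Convert: Contact area A = π·d²/4 = π·(0.01095 m)²/4 = 9.417e-05 m².
Restated in SI base units: W = 153.2 N, H = 3.390e+09 Pa, K = 1.372e-03.
At the depth limit, V_lim = h_lim·A = 3.389e-04 · 9.417e-05 = 3.191e-08 m³.
Inverting, life L = V_lim·H/(K·W) = 3.191e-08 · 3.390e+09 / (1.372e-03 · 153.2) = 514.7 m.

value=514.7 m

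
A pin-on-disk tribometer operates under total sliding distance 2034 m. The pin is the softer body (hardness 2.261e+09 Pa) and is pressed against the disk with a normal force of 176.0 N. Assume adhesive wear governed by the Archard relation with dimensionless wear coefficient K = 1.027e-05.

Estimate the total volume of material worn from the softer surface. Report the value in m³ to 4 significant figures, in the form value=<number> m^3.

value=1.626e-09 m^3

Quoted intermediates are rounded — the computation keeps full precision; rounded just once: four significant digits.
In SI base units, W = 176.0 N, H = 2.261e+09 Pa, K = 1.027e-05.
By Archard's law, V = K·W·L/H = 1.027e-05 · 176.0 · 2034 / 2.261e+09 = 1.626e-09 m³.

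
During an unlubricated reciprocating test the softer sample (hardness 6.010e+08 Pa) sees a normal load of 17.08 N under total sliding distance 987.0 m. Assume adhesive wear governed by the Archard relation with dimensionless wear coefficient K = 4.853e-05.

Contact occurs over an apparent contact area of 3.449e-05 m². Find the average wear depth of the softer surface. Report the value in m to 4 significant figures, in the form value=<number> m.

The intermediates are displayed rounded. The computation keeps full precision; a single final rounding to 4 significant figures.
Expressed in SI base units: W = 17.08 N, H = 6.010e+08 Pa, K = 4.853e-05.
The Archard volume V = K·W·L/H = 4.853e-05 · 17.08 · 987.0 / 6.010e+08 = 1.361e-09 m³.
Wear depth h = V/A = 1.361e-09 / 3.449e-05 = 3.947e-05 m.

value=3.947e-05 m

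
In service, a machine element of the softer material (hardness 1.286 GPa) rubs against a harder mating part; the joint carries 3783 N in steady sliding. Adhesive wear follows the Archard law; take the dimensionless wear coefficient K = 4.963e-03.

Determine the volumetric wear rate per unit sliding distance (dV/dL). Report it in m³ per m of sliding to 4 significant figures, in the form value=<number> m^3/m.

The intermediates are displayed rounded, and all arithmetic holds exact precision — rounded once at the end, at four significant figures.
Hardness H = 1.286 GPa = 1.286e+09 Pa.
Collected in SI base units: W = 3783 N, H = 1.286e+09 Pa, K = 4.963e-03.
Rate of wear dV/dL = K·W/H: 4.963e-03 · 3783 / 1.286e+09 = 1.460e-08 m³/m.

value=1.460e-08 m^3/m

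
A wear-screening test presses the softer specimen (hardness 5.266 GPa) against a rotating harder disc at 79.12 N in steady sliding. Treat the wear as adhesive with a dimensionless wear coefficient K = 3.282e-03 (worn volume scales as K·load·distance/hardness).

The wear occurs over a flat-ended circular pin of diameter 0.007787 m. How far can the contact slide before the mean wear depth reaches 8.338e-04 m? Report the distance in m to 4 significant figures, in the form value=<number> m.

value=805.3 m

The computation runs at full precision — intermediates are displayed rounded. Rounded once at the end, at four significant figures.
Hardness H = 5.266 GPa = 5.266e+09 Pa.
Contact area A = π·d²/4 = π·(0.007787 m)²/4 = 4.762e-05 m².
SI base units throughout: W = 79.12 N, H = 5.266e+09 Pa, K = 3.282e-03.
Volume at the limit: V_lim = h_lim·A = 8.338e-04 · 4.762e-05 = 3.971e-08 m³.
Inverting, life L = V_lim·H/(K·W) = 3.971e-08 · 5.266e+09 / (3.282e-03 · 79.12) = 805.3 m.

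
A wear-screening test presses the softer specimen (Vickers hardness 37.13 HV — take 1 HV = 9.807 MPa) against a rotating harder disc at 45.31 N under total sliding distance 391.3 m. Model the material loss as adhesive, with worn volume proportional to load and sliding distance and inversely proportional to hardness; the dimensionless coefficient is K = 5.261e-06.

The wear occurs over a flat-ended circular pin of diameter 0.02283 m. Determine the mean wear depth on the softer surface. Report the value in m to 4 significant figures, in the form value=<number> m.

value=6.258e-07 m

All working math holds full float precision; the intermediates are displayed rounded. Rounded just once: 4 significant digits.
Hardness H = 37.13 HV × 9.807 MPa/HV = 364.1 MPa = 3.641e+08 Pa.
Contact area A = π·d²/4 = π·(0.02283 m)²/4 = 4.094e-04 m².
Restated in SI base units: W = 45.31 N, H = 3.641e+08 Pa, K = 5.261e-06.
Wear volume V = K·W·L/H = 5.261e-06 · 45.31 · 391.3 / 3.641e+08 = 2.562e-10 m³.
Depth of wear h = V/A = 2.562e-10 / 4.094e-04 = 6.258e-07 m.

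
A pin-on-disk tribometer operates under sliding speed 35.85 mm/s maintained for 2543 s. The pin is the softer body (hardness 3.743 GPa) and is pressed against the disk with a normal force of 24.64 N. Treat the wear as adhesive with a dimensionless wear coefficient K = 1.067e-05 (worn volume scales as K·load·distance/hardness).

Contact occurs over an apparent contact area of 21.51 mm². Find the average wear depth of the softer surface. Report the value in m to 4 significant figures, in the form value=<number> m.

value=2.977e-07 m

The intermediates are displayed rounded, and the computation holds exact precision, and a lone final rounding, at 4 significant figures.
Convert: Sliding speed v = 35.85 mm/s = 0.03585 m/s. Distance covered L = v·t = 0.03585 m/s × 2543 s = 91.17 m.
Convert: Hardness H = 3.743 GPa = 3.743e+09 Pa.
Convert: Contact area A = 21.51 mm² = 2.151e-05 m².
As SI base values: W = 24.64 N, H = 3.743e+09 Pa, K = 1.067e-05.
Worn volume V = K·W·L/H = 1.067e-05 · 24.64 · 91.17 / 3.743e+09 = 6.404e-12 m³.
Wear depth h = V/A = 6.404e-12 / 2.151e-05 = 2.977e-07 m.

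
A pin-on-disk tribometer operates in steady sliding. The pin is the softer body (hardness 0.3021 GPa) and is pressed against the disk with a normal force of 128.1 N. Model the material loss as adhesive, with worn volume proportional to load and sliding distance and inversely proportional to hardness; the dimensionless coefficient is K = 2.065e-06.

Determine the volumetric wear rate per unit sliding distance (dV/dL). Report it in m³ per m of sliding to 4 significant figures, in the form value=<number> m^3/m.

value=8.756e-13 m^3/m

All arithmetic runs at full float precision; intermediate values are displayed rounded; a single final rounding, at four significant digits.
Hardness H = 0.3021 GPa = 3.021e+08 Pa.
SI base units throughout: W = 128.1 N, H = 3.021e+08 Pa, K = 2.065e-06.
Wear rate dV/dL = K·W/H (no L dependence): 2.065e-06 · 128.1 / 3.021e+08 = 8.756e-13 m³/m.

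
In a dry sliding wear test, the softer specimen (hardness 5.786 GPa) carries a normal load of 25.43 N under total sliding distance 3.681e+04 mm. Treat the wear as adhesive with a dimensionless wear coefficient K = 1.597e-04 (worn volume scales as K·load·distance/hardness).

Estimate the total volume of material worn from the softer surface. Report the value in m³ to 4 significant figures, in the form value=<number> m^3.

The intermediates are shown rounded — the algebra keeps full precision, and one final rounding: 4 significant figures.
Sliding distance L = 3.681e+04 mm = 36.81 m.
Hardness H = 5.786 GPa = 5.786e+09 Pa.
As SI base values: W = 25.43 N, H = 5.786e+09 Pa, K = 1.597e-04.
Volume removed: V = K·W·L/H = 1.597e-04 · 25.43 · 36.81 / 5.786e+09 = 2.584e-11 m³.

value=2.584e-11 m^3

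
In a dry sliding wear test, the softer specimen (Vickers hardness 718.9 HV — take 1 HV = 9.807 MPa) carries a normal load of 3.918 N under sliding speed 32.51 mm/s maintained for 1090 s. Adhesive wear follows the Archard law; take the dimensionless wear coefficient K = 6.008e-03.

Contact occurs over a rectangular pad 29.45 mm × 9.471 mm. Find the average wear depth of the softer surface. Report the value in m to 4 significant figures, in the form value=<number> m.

value=4.242e-07 m

Intermediates appear rounded, and all arithmetic runs at exact precision — a single final rounding, at four significant digits.
Convert: Sliding speed v = 32.51 mm/s = 0.03251 m/s. The distance L = v·t = 0.03251 m/s × 1090 s = 35.44 m.
Convert: Hardness H = 718.9 HV × 9.807 MPa/HV = 7050 MPa = 7.050e+09 Pa.
Convert: Pad sides 29.45 mm × 9.471 mm = 0.02945 m × 0.009471 m. Contact area A = 0.02945 m × 0.009471 m = 2.789e-04 m².
Working in SI base units: W = 3.918 N, H = 7.050e+09 Pa, K = 6.008e-03.
Archard relation: V = K·W·L/H = 6.008e-03 · 3.918 · 35.44 / 7.050e+09 = 1.183e-10 m³.
Depth of wear h = V/A = 1.183e-10 / 2.789e-04 = 4.242e-07 m.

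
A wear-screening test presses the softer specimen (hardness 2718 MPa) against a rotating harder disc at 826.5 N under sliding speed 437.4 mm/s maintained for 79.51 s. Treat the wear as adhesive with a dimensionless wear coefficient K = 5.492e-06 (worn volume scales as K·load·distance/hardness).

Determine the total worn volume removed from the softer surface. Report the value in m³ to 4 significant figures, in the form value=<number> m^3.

value=5.808e-11 m^3

Each operation maintains full float precision, and quoted intermediates are rounded. Rounded once at the end: four significant digits.
Convert: Sliding speed v = 437.4 mm/s = 0.4374 m/s. Total distance L = v·t = 0.4374 m/s × 79.51 s = 34.78 m.
Convert: Hardness H = 2718 MPa = 2.718e+09 Pa.
Working in SI base units: W = 826.5 N, H = 2.718e+09 Pa, K = 5.492e-06.
By Archard's law, V = K·W·L/H = 5.492e-06 · 826.5 · 34.78 / 2.718e+09 = 5.808e-11 m³.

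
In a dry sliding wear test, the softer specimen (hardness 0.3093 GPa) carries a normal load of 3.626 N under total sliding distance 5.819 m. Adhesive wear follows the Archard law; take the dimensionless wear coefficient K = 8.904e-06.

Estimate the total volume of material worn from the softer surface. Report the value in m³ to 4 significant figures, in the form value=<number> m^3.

The intermediates are printed rounded; every step holds full float precision; rounded once at the end: 4 significant figures.
Convert: Hardness H = 0.3093 GPa = 3.093e+08 Pa.
Expressed in SI base units: W = 3.626 N, H = 3.093e+08 Pa, K = 8.904e-06.
Archard relation: V = K·W·L/H = 8.904e-06 · 3.626 · 5.819 / 3.093e+08 = 6.074e-13 m³.

value=6.074e-13 m^3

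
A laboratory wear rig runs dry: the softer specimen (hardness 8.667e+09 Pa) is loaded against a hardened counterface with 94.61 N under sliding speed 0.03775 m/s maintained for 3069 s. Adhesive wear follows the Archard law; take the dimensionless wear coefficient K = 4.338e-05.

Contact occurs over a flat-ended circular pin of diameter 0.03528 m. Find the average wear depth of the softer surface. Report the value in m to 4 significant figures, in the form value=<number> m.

Shown intermediates are rounded. All working math maintains full float precision; a single final rounding, at 4 significant figures.
Distance L = v·t = 0.03775 m/s × 3069 s = 115.9 m.
Contact area A = π·d²/4 = π·(0.03528 m)²/4 = 9.776e-04 m².
SI base units throughout: W = 94.61 N, H = 8.667e+09 Pa, K = 4.338e-05.
Wear volume V = K·W·L/H = 4.338e-05 · 94.61 · 115.9 / 8.667e+09 = 5.486e-11 m³.
Mean depth h = V/A = 5.486e-11 / 9.776e-04 = 5.612e-08 m.

value=5.612e-08 m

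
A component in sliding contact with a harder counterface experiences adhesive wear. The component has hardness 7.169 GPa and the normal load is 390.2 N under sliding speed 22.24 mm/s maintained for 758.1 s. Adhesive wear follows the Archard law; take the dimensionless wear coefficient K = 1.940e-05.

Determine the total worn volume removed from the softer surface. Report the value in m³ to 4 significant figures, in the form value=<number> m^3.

value=1.780e-11 m^3

Quoted intermediates are rounded, and all arithmetic keeps full float precision — one final rounding: four significant digits.
Sliding speed v = 22.24 mm/s = 0.02224 m/s. Sliding distance L = v·t = 0.02224 m/s × 758.1 s = 16.86 m.
Hardness H = 7.169 GPa = 7.169e+09 Pa.
Restated in SI base units: W = 390.2 N, H = 7.169e+09 Pa, K = 1.940e-05.
The Archard volume V = K·W·L/H = 1.940e-05 · 390.2 · 16.86 / 7.169e+09 = 1.780e-11 m³.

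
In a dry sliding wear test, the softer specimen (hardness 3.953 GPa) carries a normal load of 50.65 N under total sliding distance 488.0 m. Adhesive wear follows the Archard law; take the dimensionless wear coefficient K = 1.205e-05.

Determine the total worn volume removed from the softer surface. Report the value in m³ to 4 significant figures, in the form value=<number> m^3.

Printed values are rounded, and each operation runs at exact precision; one last rounding, at 4 significant figures.
Hardness H = 3.953 GPa = 3.953e+09 Pa.
In SI base units: W = 50.65 N, H = 3.953e+09 Pa, K = 1.205e-05.
The Archard volume V = K·W·L/H = 1.205e-05 · 50.65 · 488.0 / 3.953e+09 = 7.535e-11 m³.

value=7.535e-11 m^3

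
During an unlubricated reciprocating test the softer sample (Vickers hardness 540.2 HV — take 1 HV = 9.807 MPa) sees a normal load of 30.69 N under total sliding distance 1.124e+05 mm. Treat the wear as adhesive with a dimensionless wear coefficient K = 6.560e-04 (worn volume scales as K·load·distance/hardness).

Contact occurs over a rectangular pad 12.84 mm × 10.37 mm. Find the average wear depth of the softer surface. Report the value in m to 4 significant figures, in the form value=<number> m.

The intermediates are displayed rounded, and all arithmetic carries full float precision, and a single final rounding: four significant figures.
Convert: Distance covered L = 1.124e+05 mm = 112.4 m.
Convert: Hardness H = 540.2 HV × 9.807 MPa/HV = 5298 MPa = 5.298e+09 Pa.
Convert: Pad sides 12.84 mm × 10.37 mm = 0.01284 m × 0.01037 m. Contact area A = 0.01284 m × 0.01037 m = 1.332e-04 m².
In SI base units, W = 30.69 N, H = 5.298e+09 Pa, K = 6.560e-04.
Worn volume V = K·W·L/H = 6.560e-04 · 30.69 · 112.4 / 5.298e+09 = 4.271e-10 m³.
Depth of wear h = V/A = 4.271e-10 / 1.332e-04 = 3.208e-06 m.

value=3.208e-06 m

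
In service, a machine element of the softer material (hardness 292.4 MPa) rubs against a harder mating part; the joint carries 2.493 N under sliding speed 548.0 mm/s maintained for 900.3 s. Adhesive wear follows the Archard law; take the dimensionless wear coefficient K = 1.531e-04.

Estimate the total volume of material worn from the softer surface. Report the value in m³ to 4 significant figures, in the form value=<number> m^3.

Each operation holds full precision. Shown intermediates are rounded; one final rounding to four significant digits.
Convert: Sliding speed v = 548.0 mm/s = 0.5480 m/s. Path length L = v·t = 0.5480 m/s × 900.3 s = 493.4 m.
Convert: Hardness H = 292.4 MPa = 2.924e+08 Pa.
SI base units throughout: W = 2.493 N, H = 2.924e+08 Pa, K = 1.531e-04.
Worn volume V = K·W·L/H = 1.531e-04 · 2.493 · 493.4 / 2.924e+08 = 6.440e-10 m³.

value=6.440e-10 m^3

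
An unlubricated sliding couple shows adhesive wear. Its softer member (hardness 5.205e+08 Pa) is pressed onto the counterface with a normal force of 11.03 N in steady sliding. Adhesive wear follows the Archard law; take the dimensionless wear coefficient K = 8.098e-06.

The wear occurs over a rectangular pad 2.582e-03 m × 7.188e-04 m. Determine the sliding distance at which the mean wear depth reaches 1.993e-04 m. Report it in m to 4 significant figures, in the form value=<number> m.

Every step maintains full float precision. The intermediates are displayed rounded. Rounded once at the end: 4 significant digits.
Convert: Contact area A = 2.582e-03 m × 7.188e-04 m = 1.856e-06 m².
Restated in SI base units: W = 11.03 N, H = 5.205e+08 Pa, K = 8.098e-06.
At the depth limit, V_lim = h_lim·A = 1.993e-04 · 1.856e-06 = 3.699e-10 m³.
Thus life L = V_lim·H/(K·W) = 3.699e-10 · 5.205e+08 / (8.098e-06 · 11.03) = 2155 m.

value=2155 m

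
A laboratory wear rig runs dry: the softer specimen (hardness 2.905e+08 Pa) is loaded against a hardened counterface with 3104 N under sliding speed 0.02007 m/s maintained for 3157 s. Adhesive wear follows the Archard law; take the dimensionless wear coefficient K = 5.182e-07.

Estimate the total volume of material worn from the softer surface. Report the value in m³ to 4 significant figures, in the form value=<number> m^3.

value=3.508e-10 m^3

All working math carries exact precision; intermediate values are printed rounded, and one last rounding, at four significant digits.
Convert: Distance covered L = v·t = 0.02007 m/s × 3157 s = 63.36 m.
Restated in SI base units: W = 3104 N, H = 2.905e+08 Pa, K = 5.182e-07.
The Archard volume V = K·W·L/H = 5.182e-07 · 3104 · 63.36 / 2.905e+08 = 3.508e-10 m³.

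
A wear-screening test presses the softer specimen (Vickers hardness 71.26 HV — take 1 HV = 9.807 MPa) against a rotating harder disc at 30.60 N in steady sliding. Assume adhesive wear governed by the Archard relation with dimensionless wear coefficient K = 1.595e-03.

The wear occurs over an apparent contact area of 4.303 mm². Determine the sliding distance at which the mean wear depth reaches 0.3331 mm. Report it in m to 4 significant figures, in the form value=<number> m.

value=20.52 m

All arithmetic carries full float precision; displayed values are rounded. Rounded once at the end, at 4 significant figures.
Convert: Hardness H = 71.26 HV × 9.807 MPa/HV = 698.8 MPa = 6.988e+08 Pa.
Convert: Contact area A = 4.303 mm² = 4.303e-06 m².
Convert: Depth limit h_lim = 0.3331 mm = 3.331e-04 m.
In SI base units, W = 30.60 N, H = 6.988e+08 Pa, K = 1.595e-03.
At the depth limit, V_lim = h_lim·A = 3.331e-04 · 4.303e-06 = 1.433e-09 m³.
So the life L = V_lim·H/(K·W) = 1.433e-09 · 6.988e+08 / (1.595e-03 · 30.60) = 20.52 m.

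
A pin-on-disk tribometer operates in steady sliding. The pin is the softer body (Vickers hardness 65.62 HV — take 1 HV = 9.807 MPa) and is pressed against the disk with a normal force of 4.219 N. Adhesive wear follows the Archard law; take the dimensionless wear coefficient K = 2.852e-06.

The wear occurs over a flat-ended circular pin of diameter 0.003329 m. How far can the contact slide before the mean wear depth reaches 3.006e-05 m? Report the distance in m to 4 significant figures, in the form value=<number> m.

Displayed values are rounded; the computation runs at full precision — rounded just once: four significant digits.
Hardness H = 65.62 HV × 9.807 MPa/HV = 643.5 MPa = 6.435e+08 Pa.
Contact area A = π·d²/4 = π·(0.003329 m)²/4 = 8.704e-06 m².
Expressed in SI base units: W = 4.219 N, H = 6.435e+08 Pa, K = 2.852e-06.
Wearable volume V_lim = h_lim·A = 3.006e-05 · 8.704e-06 = 2.616e-10 m³.
So the life L = V_lim·H/(K·W) = 2.616e-10 · 6.435e+08 / (2.852e-06 · 4.219) = 1.399e+04 m.

value=1.399e+04 m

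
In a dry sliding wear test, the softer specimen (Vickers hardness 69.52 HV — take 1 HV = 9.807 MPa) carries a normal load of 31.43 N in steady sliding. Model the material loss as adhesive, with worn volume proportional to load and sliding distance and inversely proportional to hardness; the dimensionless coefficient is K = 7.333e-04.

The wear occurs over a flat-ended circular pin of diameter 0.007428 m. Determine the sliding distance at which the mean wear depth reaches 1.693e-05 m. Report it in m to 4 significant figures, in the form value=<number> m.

Each operation keeps full precision. Intermediate values are printed rounded. Rounded once at the end, at 4 significant figures.
Convert: Hardness H = 69.52 HV × 9.807 MPa/HV = 681.8 MPa = 6.818e+08 Pa.
Convert: Contact area A = π·d²/4 = π·(0.007428 m)²/4 = 4.333e-05 m².
Expressed in SI base units: W = 31.43 N, H = 6.818e+08 Pa, K = 7.333e-04.
Permissible volume V_lim = h_lim·A = 1.693e-05 · 4.333e-05 = 7.337e-10 m³.
Thus life L = V_lim·H/(K·W) = 7.337e-10 · 6.818e+08 / (7.333e-04 · 31.43) = 21.70 m.

value=21.70 m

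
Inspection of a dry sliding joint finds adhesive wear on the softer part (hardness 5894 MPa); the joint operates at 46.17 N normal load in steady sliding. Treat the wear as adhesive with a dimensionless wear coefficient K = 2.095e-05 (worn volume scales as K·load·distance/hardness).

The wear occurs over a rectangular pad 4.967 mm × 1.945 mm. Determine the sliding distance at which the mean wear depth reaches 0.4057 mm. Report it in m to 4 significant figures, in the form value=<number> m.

value=2.388e+04 m

Intermediates appear rounded; all working math runs at full precision; a lone final rounding to 4 significant digits.
Hardness H = 5894 MPa = 5.894e+09 Pa.
Pad sides 4.967 mm × 1.945 mm = 0.004967 m × 0.001945 m. Contact area A = 0.004967 m × 0.001945 m = 9.661e-06 m².
Depth limit h_lim = 0.4057 mm = 4.057e-04 m.
In SI base units: W = 46.17 N, H = 5.894e+09 Pa, K = 2.095e-05.
Wearable volume V_lim = h_lim·A = 4.057e-04 · 9.661e-06 = 3.919e-09 m³.
Sliding life L = V_lim·H/(K·W) = 3.919e-09 · 5.894e+09 / (2.095e-05 · 46.17) = 2.388e+04 m.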